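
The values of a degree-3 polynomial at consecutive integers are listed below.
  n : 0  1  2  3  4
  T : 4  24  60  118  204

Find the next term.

324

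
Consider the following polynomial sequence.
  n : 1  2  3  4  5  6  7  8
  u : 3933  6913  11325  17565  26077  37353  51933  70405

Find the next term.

First differences: 2980, 4412, 6240, 8512, 11276, 14580, 18472
Second differences: 1432, 1828, 2272, 2764, 3304, 3892
Third differences: 396, 444, 492, 540, 588
Fourth differences: 48, 48, 48, 48
Constant fourth difference = 48, so extend:
588 + 48 = 636;  3892 + 636 = 4528;  18472 + 4528 = 23000;  70405 + 23000 = 93405

93405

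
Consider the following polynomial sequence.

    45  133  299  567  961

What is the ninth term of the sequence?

4277

First differences: 88, 166, 268, 394
Second differences: 78, 102, 126
Third differences: 24, 24
Constant third difference = 24, so extend:
126 + 24 = 150;  394 + 150 = 544;  961 + 544 = 1505
150 + 24 = 174;  544 + 174 = 718;  1505 + 718 = 2223
174 + 24 = 198;  718 + 198 = 916;  2223 + 916 = 3139
198 + 24 = 222;  916 + 222 = 1138;  3139 + 1138 = 4277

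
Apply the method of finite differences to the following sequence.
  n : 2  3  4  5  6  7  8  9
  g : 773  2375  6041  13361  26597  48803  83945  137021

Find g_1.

197

D1: 1602, 3666, 7320, 13236, 22206, 35142, 53076
D2: 2064, 3654, 5916, 8970, 12936, 17934
D3: 1590, 2262, 3054, 3966, 4998
D4: 672, 792, 912, 1032
D5: 120, 120, 120
The fifth differences are constant at 120.
Work back: 672 − 120 = 552;  1590 − 552 = 1038;  2064 − 1038 = 1026;  1602 − 1026 = 576;  773 − 576 = 197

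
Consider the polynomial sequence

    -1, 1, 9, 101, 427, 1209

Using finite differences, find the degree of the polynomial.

4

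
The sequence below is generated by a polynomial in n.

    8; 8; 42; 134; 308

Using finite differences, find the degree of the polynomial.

3

First differences: 0, 34, 92, 174
Second differences: 34, 58, 82
Third differences: 24, 24
The third differences are constant, so the polynomial has degree 3.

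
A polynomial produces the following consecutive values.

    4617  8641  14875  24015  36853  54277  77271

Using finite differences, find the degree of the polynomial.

4

Δ: 4024, 6234, 9140, 12838, 17424, 22994
Δ²: 2210, 2906, 3698, 4586, 5570
Δ³: 696, 792, 888, 984
Δ⁴: 96, 96, 96
The fourth differences are constant, so the polynomial has degree 4.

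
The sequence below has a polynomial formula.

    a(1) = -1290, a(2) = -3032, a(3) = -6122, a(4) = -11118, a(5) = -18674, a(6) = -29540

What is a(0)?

D1: -1742, -3090, -4996, -7556, -10866
D2: -1348, -1906, -2560, -3310
D3: -558, -654, -750
D4: -96, -96
The fourth differences are constant at -96.
Work back: -558 + 96 = -462;  -1348 + 462 = -886;  -1742 + 886 = -856;  -1290 + 856 = -434

-434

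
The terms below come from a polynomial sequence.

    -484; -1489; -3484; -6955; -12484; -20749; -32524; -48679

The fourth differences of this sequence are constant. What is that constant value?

-96

Δ: -1005, -1995, -3471, -5529, -8265, -11775, -16155
Δ²: -990, -1476, -2058, -2736, -3510, -4380
Δ³: -486, -582, -678, -774, -870
Δ⁴: -96, -96, -96, -96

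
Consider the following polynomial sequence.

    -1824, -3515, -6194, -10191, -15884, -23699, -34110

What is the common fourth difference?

-48

D1: -1691, -2679, -3997, -5693, -7815, -10411
D2: -988, -1318, -1696, -2122, -2596
D3: -330, -378, -426, -474
D4: -48, -48, -48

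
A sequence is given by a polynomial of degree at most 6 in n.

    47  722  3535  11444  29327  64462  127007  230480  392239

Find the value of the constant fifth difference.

480

First differences: 675, 2813, 7909, 17883, 35135, 62545, 103473, 161759
Second differences: 2138, 5096, 9974, 17252, 27410, 40928, 58286
Third differences: 2958, 4878, 7278, 10158, 13518, 17358
Fourth differences: 1920, 2400, 2880, 3360, 3840
Fifth differences: 480, 480, 480, 480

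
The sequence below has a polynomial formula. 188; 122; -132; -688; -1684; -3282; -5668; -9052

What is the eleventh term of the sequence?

-27652

Δ: -66  -254  -556  -996  -1598  -2386  -3384
Δ²: -188  -302  -440  -602  -788  -998
Δ³: -114  -138  -162  -186  -210
Δ⁴: -24  -24  -24  -24
Constant fourth difference = -24, so extend:
-210 − 24 = -234;  -998 − 234 = -1232;  -3384 − 1232 = -4616;  -9052 − 4616 = -13668
-234 − 24 = -258;  -1232 − 258 = -1490;  -4616 − 1490 = -6106;  -13668 − 6106 = -19774
-258 − 24 = -282;  -1490 − 282 = -1772;  -6106 − 1772 = -7878;  -19774 − 7878 = -27652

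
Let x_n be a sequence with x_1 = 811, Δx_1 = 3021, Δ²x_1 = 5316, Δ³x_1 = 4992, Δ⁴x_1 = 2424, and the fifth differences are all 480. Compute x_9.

Build the table forward from the leading diagonal:
D5: 480  480  480  480  480  480  480  480  480
D4: 2424  2904  3384  3864  4344  4824  5304  5784  6264
D3: 4992  7416  10320  13704  17568  21912  26736  32040  37824
D2: 5316  10308  17724  28044  41748  59316  81228  107964  140004
D1: 3021  8337  18645  36369  64413  106161  165477  246705  354669
x: 811  3832  12169  30814  67183  131596  237757  403234  649939

649939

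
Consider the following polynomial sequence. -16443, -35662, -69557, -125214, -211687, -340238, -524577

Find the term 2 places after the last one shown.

-1129139

Δ: -19219, -33895, -55657, -86473, -128551, -184339
Δ²: -14676, -21762, -30816, -42078, -55788
Δ³: -7086, -9054, -11262, -13710
Δ⁴: -1968, -2208, -2448
Δ⁵: -240, -240
Fifth differences constant at -240.
-2448 − 240 = -2688;  -13710 − 2688 = -16398;  -55788 − 16398 = -72186;  -184339 − 72186 = -256525;  -524577 − 256525 = -781102
-2688 − 240 = -2928;  -16398 − 2928 = -19326;  -72186 − 19326 = -91512;  -256525 − 91512 = -348037;  -781102 − 348037 = -1129139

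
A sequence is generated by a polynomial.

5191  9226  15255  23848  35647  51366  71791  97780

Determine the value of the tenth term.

4035, 6029, 8593, 11799, 15719, 20425, 25989
1994, 2564, 3206, 3920, 4706, 5564
570, 642, 714, 786, 858
72, 72, 72, 72
Fourth differences constant at 72.
858 + 72 = 930;  5564 + 930 = 6494;  25989 + 6494 = 32483;  97780 + 32483 = 130263
930 + 72 = 1002;  6494 + 1002 = 7496;  32483 + 7496 = 39979;  130263 + 39979 = 170242

170242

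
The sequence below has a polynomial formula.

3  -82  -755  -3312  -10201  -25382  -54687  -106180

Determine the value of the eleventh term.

First differences: -85, -673, -2557, -6889, -15181, -29305, -51493
Second differences: -588, -1884, -4332, -8292, -14124, -22188
Third differences: -1296, -2448, -3960, -5832, -8064
Fourth differences: -1152, -1512, -1872, -2232
Fifth differences: -360, -360, -360
Fifth differences constant at -360.
-2232 − 360 = -2592;  -8064 − 2592 = -10656;  -22188 − 10656 = -32844;  -51493 − 32844 = -84337;  -106180 − 84337 = -190517
-2592 − 360 = -2952;  -10656 − 2952 = -13608;  -32844 − 13608 = -46452;  -84337 − 46452 = -130789;  -190517 − 130789 = -321306
-2952 − 360 = -3312;  -13608 − 3312 = -16920;  -46452 − 16920 = -63372;  -130789 − 63372 = -194161;  -321306 − 194161 = -515467

-515467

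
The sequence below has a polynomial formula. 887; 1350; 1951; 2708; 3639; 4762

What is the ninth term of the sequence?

First differences: 463, 601, 757, 931, 1123
Second differences: 138, 156, 174, 192
Third differences: 18, 18, 18
The third differences are constant (18).
192 + 18 = 210;  1123 + 210 = 1333;  4762 + 1333 = 6095
210 + 18 = 228;  1333 + 228 = 1561;  6095 + 1561 = 7656
228 + 18 = 246;  1561 + 246 = 1807;  7656 + 1807 = 9463

9463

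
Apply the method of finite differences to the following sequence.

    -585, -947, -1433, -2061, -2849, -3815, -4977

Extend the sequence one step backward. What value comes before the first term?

-329

First differences: -362  -486  -628  -788  -966  -1162
Second differences: -124  -142  -160  -178  -196
Third differences: -18  -18  -18  -18
The third differences are constant at -18.
Work back: -124 + 18 = -106;  -362 + 106 = -256;  -585 + 256 = -329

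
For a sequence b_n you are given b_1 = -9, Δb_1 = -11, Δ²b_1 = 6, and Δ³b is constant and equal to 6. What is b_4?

-18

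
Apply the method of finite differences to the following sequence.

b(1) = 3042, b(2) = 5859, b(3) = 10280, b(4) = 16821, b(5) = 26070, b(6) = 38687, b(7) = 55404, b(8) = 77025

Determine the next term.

104426

2817, 4421, 6541, 9249, 12617, 16717, 21621
1604, 2120, 2708, 3368, 4100, 4904
516, 588, 660, 732, 804
72, 72, 72, 72
Fourth differences constant at 72.
804 + 72 = 876;  4904 + 876 = 5780;  21621 + 5780 = 27401;  77025 + 27401 = 104426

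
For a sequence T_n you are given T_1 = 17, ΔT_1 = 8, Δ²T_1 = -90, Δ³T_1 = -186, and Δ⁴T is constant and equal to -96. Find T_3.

Build the table forward from the leading diagonal:
Δ⁴: -96, -96, -96
Δ³: -186, -282, -378
Δ²: -90, -276, -558
Δ: 8, -82, -358
T: 17, 25, -57

-57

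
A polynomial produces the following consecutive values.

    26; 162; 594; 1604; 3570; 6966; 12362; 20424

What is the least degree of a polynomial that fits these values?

4

D1: 136, 432, 1010, 1966, 3396, 5396, 8062
D2: 296, 578, 956, 1430, 2000, 2666
D3: 282, 378, 474, 570, 666
D4: 96, 96, 96, 96
The fourth differences are constant, so the polynomial has degree 4.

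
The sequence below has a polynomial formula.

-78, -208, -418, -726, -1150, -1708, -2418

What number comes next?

-3298

-130, -210, -308, -424, -558, -710
-80, -98, -116, -134, -152
-18, -18, -18, -18
Third differences constant at -18.
-152 − 18 = -170;  -710 − 170 = -880;  -2418 − 880 = -3298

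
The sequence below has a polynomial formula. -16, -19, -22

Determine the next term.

-25

D1: -3, -3
Constant first difference = -3, so extend:
-22 − 3 = -25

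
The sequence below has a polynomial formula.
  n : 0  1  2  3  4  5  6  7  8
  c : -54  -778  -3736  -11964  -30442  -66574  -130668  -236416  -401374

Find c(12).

D1: -724  -2958  -8228  -18478  -36132  -64094  -105748  -164958
D2: -2234  -5270  -10250  -17654  -27962  -41654  -59210
D3: -3036  -4980  -7404  -10308  -13692  -17556
D4: -1944  -2424  -2904  -3384  -3864
D5: -480  -480  -480  -480
The fifth differences are constant (-480).
-3864 − 480 = -4344;  -17556 − 4344 = -21900;  -59210 − 21900 = -81110;  -164958 − 81110 = -246068;  -401374 − 246068 = -647442
-4344 − 480 = -4824;  -21900 − 4824 = -26724;  -81110 − 26724 = -107834;  -246068 − 107834 = -353902;  -647442 − 353902 = -1001344
-4824 − 480 = -5304;  -26724 − 5304 = -32028;  -107834 − 32028 = -139862;  -353902 − 139862 = -493764;  -1001344 − 493764 = -1495108
-5304 − 480 = -5784;  -32028 − 5784 = -37812;  -139862 − 37812 = -177674;  -493764 − 177674 = -671438;  -1495108 − 671438 = -2166546

-2166546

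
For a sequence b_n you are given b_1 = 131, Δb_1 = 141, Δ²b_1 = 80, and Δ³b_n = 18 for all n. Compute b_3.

Build the table forward from the leading diagonal:
Δ³: 18  18  18
Δ²: 80  98  116
Δ: 141  221  319
b: 131  272  493

493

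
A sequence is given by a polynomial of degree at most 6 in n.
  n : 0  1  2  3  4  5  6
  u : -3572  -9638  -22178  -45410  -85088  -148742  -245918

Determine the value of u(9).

-869318

D1: -6066  -12540  -23232  -39678  -63654  -97176
D2: -6474  -10692  -16446  -23976  -33522
D3: -4218  -5754  -7530  -9546
D4: -1536  -1776  -2016
D5: -240  -240
Fifth differences constant at -240.
-2016 − 240 = -2256;  -9546 − 2256 = -11802;  -33522 − 11802 = -45324;  -97176 − 45324 = -142500;  -245918 − 142500 = -388418
-2256 − 240 = -2496;  -11802 − 2496 = -14298;  -45324 − 14298 = -59622;  -142500 − 59622 = -202122;  -388418 − 202122 = -590540
-2496 − 240 = -2736;  -14298 − 2736 = -17034;  -59622 − 17034 = -76656;  -202122 − 76656 = -278778;  -590540 − 278778 = -869318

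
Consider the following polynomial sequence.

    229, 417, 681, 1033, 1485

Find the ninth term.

4533

Δ: 188  264  352  452
Δ²: 76  88  100
Δ³: 12  12
Constant third difference = 12, so extend:
100 + 12 = 112;  452 + 112 = 564;  1485 + 564 = 2049
112 + 12 = 124;  564 + 124 = 688;  2049 + 688 = 2737
124 + 12 = 136;  688 + 136 = 824;  2737 + 824 = 3561
136 + 12 = 148;  824 + 148 = 972;  3561 + 972 = 4533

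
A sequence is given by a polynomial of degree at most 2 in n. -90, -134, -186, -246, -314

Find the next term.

-390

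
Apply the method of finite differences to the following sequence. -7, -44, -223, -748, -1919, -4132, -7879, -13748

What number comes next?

-22423

-37  -179  -525  -1171  -2213  -3747  -5869
-142  -346  -646  -1042  -1534  -2122
-204  -300  -396  -492  -588
-96  -96  -96  -96
The fourth differences are constant (-96).
-588 − 96 = -684;  -2122 − 684 = -2806;  -5869 − 2806 = -8675;  -13748 − 8675 = -22423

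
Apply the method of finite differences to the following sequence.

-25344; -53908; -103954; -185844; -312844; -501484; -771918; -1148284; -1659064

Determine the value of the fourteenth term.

-7575484

Δ: -28564, -50046, -81890, -127000, -188640, -270434, -376366, -510780
Δ²: -21482, -31844, -45110, -61640, -81794, -105932, -134414
Δ³: -10362, -13266, -16530, -20154, -24138, -28482
Δ⁴: -2904, -3264, -3624, -3984, -4344
Δ⁵: -360, -360, -360, -360
The fifth differences are constant (-360).
-4344 − 360 = -4704;  -28482 − 4704 = -33186;  -134414 − 33186 = -167600;  -510780 − 167600 = -678380;  -1659064 − 678380 = -2337444
-4704 − 360 = -5064;  -33186 − 5064 = -38250;  -167600 − 38250 = -205850;  -678380 − 205850 = -884230;  -2337444 − 884230 = -3221674
-5064 − 360 = -5424;  -38250 − 5424 = -43674;  -205850 − 43674 = -249524;  -884230 − 249524 = -1133754;  -3221674 − 1133754 = -4355428
-5424 − 360 = -5784;  -43674 − 5784 = -49458;  -249524 − 49458 = -298982;  -1133754 − 298982 = -1432736;  -4355428 − 1432736 = -5788164
-5784 − 360 = -6144;  -49458 − 6144 = -55602;  -298982 − 55602 = -354584;  -1432736 − 354584 = -1787320;  -5788164 − 1787320 = -7575484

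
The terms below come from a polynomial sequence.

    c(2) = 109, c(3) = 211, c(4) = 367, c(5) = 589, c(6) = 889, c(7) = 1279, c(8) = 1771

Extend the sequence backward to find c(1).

Δ: 102  156  222  300  390  492
Δ²: 54  66  78  90  102
Δ³: 12  12  12  12
The third differences are constant at 12.
Work back: 54 − 12 = 42;  102 − 42 = 60;  109 − 60 = 49

49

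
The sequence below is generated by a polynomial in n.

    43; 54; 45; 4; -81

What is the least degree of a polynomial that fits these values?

Δ: 11, -9, -41, -85
Δ²: -20, -32, -44
Δ³: -12, -12
The third differences are constant, so the polynomial has degree 3.

3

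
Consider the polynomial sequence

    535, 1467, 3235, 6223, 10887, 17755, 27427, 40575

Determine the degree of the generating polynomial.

4

D1: 932, 1768, 2988, 4664, 6868, 9672, 13148
D2: 836, 1220, 1676, 2204, 2804, 3476
D3: 384, 456, 528, 600, 672
D4: 72, 72, 72, 72
The fourth differences are constant, so the polynomial has degree 4.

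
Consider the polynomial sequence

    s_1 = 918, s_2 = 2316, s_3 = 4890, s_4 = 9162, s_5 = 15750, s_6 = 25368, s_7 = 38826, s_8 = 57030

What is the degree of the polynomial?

4

D1: 1398, 2574, 4272, 6588, 9618, 13458, 18204
D2: 1176, 1698, 2316, 3030, 3840, 4746
D3: 522, 618, 714, 810, 906
D4: 96, 96, 96, 96
The fourth differences are constant, so the polynomial has degree 4.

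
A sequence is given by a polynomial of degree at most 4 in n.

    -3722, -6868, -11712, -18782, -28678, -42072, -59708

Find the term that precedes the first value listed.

-3146  -4844  -7070  -9896  -13394  -17636
-1698  -2226  -2826  -3498  -4242
-528  -600  -672  -744
-72  -72  -72
The fourth differences are constant at -72.
Work back: -528 + 72 = -456;  -1698 + 456 = -1242;  -3146 + 1242 = -1904;  -3722 + 1904 = -1818

-1818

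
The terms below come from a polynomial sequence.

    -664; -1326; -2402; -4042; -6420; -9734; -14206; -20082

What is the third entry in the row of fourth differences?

-24

First differences: -662, -1076, -1640, -2378, -3314, -4472, -5876
Second differences: -414, -564, -738, -936, -1158, -1404
Third differences: -150, -174, -198, -222, -246
Fourth differences: -24, -24, -24, -24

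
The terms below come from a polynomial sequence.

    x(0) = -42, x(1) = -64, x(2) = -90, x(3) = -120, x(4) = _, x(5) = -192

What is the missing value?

Using the first 4 terms:
-22  -26  -30
-4  -4
Constant second difference = -4.
Extend forward: -30 − 4 = -34;  -120 − 34 = -154

-154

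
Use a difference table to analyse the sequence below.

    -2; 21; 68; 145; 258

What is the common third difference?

6

Δ: 23, 47, 77, 113
Δ²: 24, 30, 36
Δ³: 6, 6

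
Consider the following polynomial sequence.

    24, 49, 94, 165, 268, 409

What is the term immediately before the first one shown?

13

25, 45, 71, 103, 141
20, 26, 32, 38
6, 6, 6
The third differences are constant at 6.
Work back: 20 − 6 = 14;  25 − 14 = 11;  24 − 11 = 13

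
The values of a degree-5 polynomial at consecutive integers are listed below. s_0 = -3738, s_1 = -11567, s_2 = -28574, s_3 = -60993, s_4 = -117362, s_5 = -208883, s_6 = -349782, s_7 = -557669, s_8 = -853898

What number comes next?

-7829, -17007, -32419, -56369, -91521, -140899, -207887, -296229
-9178, -15412, -23950, -35152, -49378, -66988, -88342
-6234, -8538, -11202, -14226, -17610, -21354
-2304, -2664, -3024, -3384, -3744
-360, -360, -360, -360
The fifth differences are constant (-360).
-3744 − 360 = -4104;  -21354 − 4104 = -25458;  -88342 − 25458 = -113800;  -296229 − 113800 = -410029;  -853898 − 410029 = -1263927

-1263927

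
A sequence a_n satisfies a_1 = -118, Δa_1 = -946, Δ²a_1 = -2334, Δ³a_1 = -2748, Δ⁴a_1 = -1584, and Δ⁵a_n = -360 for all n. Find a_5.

-30482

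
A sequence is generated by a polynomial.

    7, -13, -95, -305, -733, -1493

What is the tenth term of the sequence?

-10973

Δ: -20 , -82 , -210 , -428 , -760
Δ²: -62 , -128 , -218 , -332
Δ³: -66 , -90 , -114
Δ⁴: -24 , -24
The fourth differences are constant (-24).
-114 − 24 = -138;  -332 − 138 = -470;  -760 − 470 = -1230;  -1493 − 1230 = -2723
-138 − 24 = -162;  -470 − 162 = -632;  -1230 − 632 = -1862;  -2723 − 1862 = -4585
-162 − 24 = -186;  -632 − 186 = -818;  -1862 − 818 = -2680;  -4585 − 2680 = -7265
-186 − 24 = -210;  -818 − 210 = -1028;  -2680 − 1028 = -3708;  -7265 − 3708 = -10973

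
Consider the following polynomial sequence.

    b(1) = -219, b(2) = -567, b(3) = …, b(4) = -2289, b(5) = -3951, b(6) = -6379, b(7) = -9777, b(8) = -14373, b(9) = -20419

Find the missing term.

-1213

Using the last 6 terms:
Δ: -1662, -2428, -3398, -4596, -6046
Δ²: -766, -970, -1198, -1450
Δ³: -204, -228, -252
Δ⁴: -24, -24
Constant fourth difference = -24.
Extend backward: -204 + 24 = -180;  -766 + 180 = -586;  -1662 + 586 = -1076;  -2289 + 1076 = -1213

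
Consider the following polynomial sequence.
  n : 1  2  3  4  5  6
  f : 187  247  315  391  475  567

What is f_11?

1147

D1: 60 , 68 , 76 , 84 , 92
D2: 8 , 8 , 8 , 8
The second differences are constant (8).
92 + 8 = 100;  567 + 100 = 667
100 + 8 = 108;  667 + 108 = 775
108 + 8 = 116;  775 + 116 = 891
116 + 8 = 124;  891 + 124 = 1015
124 + 8 = 132;  1015 + 132 = 1147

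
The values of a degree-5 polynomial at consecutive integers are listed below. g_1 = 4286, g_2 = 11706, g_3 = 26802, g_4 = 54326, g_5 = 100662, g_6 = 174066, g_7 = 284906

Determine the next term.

Δ: 7420, 15096, 27524, 46336, 73404, 110840
Δ²: 7676, 12428, 18812, 27068, 37436
Δ³: 4752, 6384, 8256, 10368
Δ⁴: 1632, 1872, 2112
Δ⁵: 240, 240
The fifth differences are constant (240).
2112 + 240 = 2352;  10368 + 2352 = 12720;  37436 + 12720 = 50156;  110840 + 50156 = 160996;  284906 + 160996 = 445902

445902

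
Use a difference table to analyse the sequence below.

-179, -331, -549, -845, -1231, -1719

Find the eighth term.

-3049

First differences: -152  -218  -296  -386  -488
Second differences: -66  -78  -90  -102
Third differences: -12  -12  -12
Third differences constant at -12.
-102 − 12 = -114;  -488 − 114 = -602;  -1719 − 602 = -2321
-114 − 12 = -126;  -602 − 126 = -728;  -2321 − 728 = -3049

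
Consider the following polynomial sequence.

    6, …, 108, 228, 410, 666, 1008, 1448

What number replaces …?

Using the last 6 terms:
120, 182, 256, 342, 440
62, 74, 86, 98
12, 12, 12
Constant third difference = 12.
Extend backward: 62 − 12 = 50;  120 − 50 = 70;  108 − 70 = 38

38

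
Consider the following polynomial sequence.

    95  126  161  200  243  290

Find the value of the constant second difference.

4

D1: 31, 35, 39, 43, 47
D2: 4, 4, 4, 4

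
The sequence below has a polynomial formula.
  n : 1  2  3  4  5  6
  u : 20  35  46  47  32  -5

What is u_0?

15, 11, 1, -15, -37
-4, -10, -16, -22
-6, -6, -6
The third differences are constant at -6.
Work back: -4 + 6 = 2;  15 − 2 = 13;  20 − 13 = 7

7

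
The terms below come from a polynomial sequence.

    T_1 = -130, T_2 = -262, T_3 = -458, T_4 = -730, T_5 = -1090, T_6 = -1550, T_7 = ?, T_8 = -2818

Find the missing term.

Using the first 6 terms:
D1: -132  -196  -272  -360  -460
D2: -64  -76  -88  -100
D3: -12  -12  -12
Constant third difference = -12.
Extend forward: -100 − 12 = -112;  -460 − 112 = -572;  -1550 − 572 = -2122

-2122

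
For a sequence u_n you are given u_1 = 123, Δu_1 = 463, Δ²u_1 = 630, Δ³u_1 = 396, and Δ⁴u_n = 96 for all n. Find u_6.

13178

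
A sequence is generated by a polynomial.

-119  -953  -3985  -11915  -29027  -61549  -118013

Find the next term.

-834, -3032, -7930, -17112, -32522, -56464
-2198, -4898, -9182, -15410, -23942
-2700, -4284, -6228, -8532
-1584, -1944, -2304
-360, -360
Constant fifth difference = -360, so extend:
-2304 − 360 = -2664;  -8532 − 2664 = -11196;  -23942 − 11196 = -35138;  -56464 − 35138 = -91602;  -118013 − 91602 = -209615

-209615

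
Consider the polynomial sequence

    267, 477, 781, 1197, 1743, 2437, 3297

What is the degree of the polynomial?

3

First differences: 210, 304, 416, 546, 694, 860
Second differences: 94, 112, 130, 148, 166
Third differences: 18, 18, 18, 18
The third differences are constant, so the polynomial has degree 3.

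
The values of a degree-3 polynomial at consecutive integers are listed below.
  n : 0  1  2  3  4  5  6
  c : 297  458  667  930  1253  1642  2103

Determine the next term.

2642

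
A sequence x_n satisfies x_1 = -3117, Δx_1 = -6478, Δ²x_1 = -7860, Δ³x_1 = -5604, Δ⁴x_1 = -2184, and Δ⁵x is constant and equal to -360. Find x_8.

-493663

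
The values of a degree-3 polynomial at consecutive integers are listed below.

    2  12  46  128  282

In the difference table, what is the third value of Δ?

82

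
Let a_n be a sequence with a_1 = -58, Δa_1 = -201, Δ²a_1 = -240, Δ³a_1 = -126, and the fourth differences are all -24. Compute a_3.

-700

Build the table forward from the leading diagonal:
D4: -24, -24, -24
D3: -126, -150, -174
D2: -240, -366, -516
D1: -201, -441, -807
a: -58, -259, -700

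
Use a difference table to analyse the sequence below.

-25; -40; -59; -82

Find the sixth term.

-140

D1: -15  -19  -23
D2: -4  -4
Constant second difference = -4, so extend:
-23 − 4 = -27;  -82 − 27 = -109
-27 − 4 = -31;  -109 − 31 = -140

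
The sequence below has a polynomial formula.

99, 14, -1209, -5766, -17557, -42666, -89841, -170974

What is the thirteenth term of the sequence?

-1782789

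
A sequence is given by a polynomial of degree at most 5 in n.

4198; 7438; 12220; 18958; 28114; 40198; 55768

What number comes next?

Δ: 3240, 4782, 6738, 9156, 12084, 15570
Δ²: 1542, 1956, 2418, 2928, 3486
Δ³: 414, 462, 510, 558
Δ⁴: 48, 48, 48
Constant fourth difference = 48, so extend:
558 + 48 = 606;  3486 + 606 = 4092;  15570 + 4092 = 19662;  55768 + 19662 = 75430

75430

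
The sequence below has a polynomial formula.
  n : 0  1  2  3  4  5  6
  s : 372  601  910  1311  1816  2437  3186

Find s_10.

229 , 309 , 401 , 505 , 621 , 749
80 , 92 , 104 , 116 , 128
12 , 12 , 12 , 12
Third differences constant at 12.
128 + 12 = 140;  749 + 140 = 889;  3186 + 889 = 4075
140 + 12 = 152;  889 + 152 = 1041;  4075 + 1041 = 5116
152 + 12 = 164;  1041 + 164 = 1205;  5116 + 1205 = 6321
164 + 12 = 176;  1205 + 176 = 1381;  6321 + 1381 = 7702

7702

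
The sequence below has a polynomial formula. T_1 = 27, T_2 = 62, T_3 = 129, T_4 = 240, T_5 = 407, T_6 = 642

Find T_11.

First differences: 35  67  111  167  235
Second differences: 32  44  56  68
Third differences: 12  12  12
Third differences constant at 12.
68 + 12 = 80;  235 + 80 = 315;  642 + 315 = 957
80 + 12 = 92;  315 + 92 = 407;  957 + 407 = 1364
92 + 12 = 104;  407 + 104 = 511;  1364 + 511 = 1875
104 + 12 = 116;  511 + 116 = 627;  1875 + 627 = 2502
116 + 12 = 128;  627 + 128 = 755;  2502 + 755 = 3257

3257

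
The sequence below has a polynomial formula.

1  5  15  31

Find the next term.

D1: 4 , 10 , 16
D2: 6 , 6
The second differences are constant (6).
16 + 6 = 22;  31 + 22 = 53

53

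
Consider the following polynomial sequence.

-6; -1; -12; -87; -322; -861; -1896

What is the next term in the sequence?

-3667

D1: 5, -11, -75, -235, -539, -1035
D2: -16, -64, -160, -304, -496
D3: -48, -96, -144, -192
D4: -48, -48, -48
Constant fourth difference = -48, so extend:
-192 − 48 = -240;  -496 − 240 = -736;  -1035 − 736 = -1771;  -1896 − 1771 = -3667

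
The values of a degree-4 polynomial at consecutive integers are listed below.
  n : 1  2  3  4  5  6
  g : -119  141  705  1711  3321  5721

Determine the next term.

9121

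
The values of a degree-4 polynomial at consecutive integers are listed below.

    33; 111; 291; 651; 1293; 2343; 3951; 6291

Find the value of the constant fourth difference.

D1: 78, 180, 360, 642, 1050, 1608, 2340
D2: 102, 180, 282, 408, 558, 732
D3: 78, 102, 126, 150, 174
D4: 24, 24, 24, 24

24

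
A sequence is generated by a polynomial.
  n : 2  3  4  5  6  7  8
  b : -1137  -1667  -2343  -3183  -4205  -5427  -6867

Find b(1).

-735

D1: -530  -676  -840  -1022  -1222  -1440
D2: -146  -164  -182  -200  -218
D3: -18  -18  -18  -18
The third differences are constant at -18.
Work back: -146 + 18 = -128;  -530 + 128 = -402;  -1137 + 402 = -735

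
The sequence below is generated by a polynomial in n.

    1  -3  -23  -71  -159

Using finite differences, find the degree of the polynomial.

3

First differences: -4, -20, -48, -88
Second differences: -16, -28, -40
Third differences: -12, -12
The third differences are constant, so the polynomial has degree 3.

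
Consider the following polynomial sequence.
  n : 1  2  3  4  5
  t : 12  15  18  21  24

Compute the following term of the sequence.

27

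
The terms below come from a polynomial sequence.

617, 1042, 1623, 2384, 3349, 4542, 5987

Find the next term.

7708

First differences: 425 , 581 , 761 , 965 , 1193 , 1445
Second differences: 156 , 180 , 204 , 228 , 252
Third differences: 24 , 24 , 24 , 24
Constant third difference = 24, so extend:
252 + 24 = 276;  1445 + 276 = 1721;  5987 + 1721 = 7708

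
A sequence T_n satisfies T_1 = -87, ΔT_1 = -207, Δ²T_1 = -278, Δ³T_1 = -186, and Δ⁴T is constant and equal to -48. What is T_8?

Build the table forward from the leading diagonal:
D4: -48, -48, -48, -48, -48, -48, -48, -48
D3: -186, -234, -282, -330, -378, -426, -474, -522
D2: -278, -464, -698, -980, -1310, -1688, -2114, -2588
D1: -207, -485, -949, -1647, -2627, -3937, -5625, -7739
T: -87, -294, -779, -1728, -3375, -6002, -9939, -15564

-15564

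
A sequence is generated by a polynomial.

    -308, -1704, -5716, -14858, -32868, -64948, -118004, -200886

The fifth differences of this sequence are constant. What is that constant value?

-240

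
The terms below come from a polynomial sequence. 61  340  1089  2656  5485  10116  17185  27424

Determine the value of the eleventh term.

85921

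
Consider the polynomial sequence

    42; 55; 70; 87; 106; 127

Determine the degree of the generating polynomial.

2

13, 15, 17, 19, 21
2, 2, 2, 2
The second differences are constant, so the polynomial has degree 2.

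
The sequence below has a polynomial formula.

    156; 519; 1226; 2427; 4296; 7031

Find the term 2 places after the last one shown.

D1: 363  707  1201  1869  2735
D2: 344  494  668  866
D3: 150  174  198
D4: 24  24
Fourth differences constant at 24.
198 + 24 = 222;  866 + 222 = 1088;  2735 + 1088 = 3823;  7031 + 3823 = 10854
222 + 24 = 246;  1088 + 246 = 1334;  3823 + 1334 = 5157;  10854 + 5157 = 16011

16011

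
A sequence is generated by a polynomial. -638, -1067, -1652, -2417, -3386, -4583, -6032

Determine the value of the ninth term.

-9782

-429, -585, -765, -969, -1197, -1449
-156, -180, -204, -228, -252
-24, -24, -24, -24
Third differences constant at -24.
-252 − 24 = -276;  -1449 − 276 = -1725;  -6032 − 1725 = -7757
-276 − 24 = -300;  -1725 − 300 = -2025;  -7757 − 2025 = -9782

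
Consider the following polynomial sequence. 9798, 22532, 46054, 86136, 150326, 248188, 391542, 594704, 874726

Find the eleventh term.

Δ: 12734 , 23522 , 40082 , 64190 , 97862 , 143354 , 203162 , 280022
Δ²: 10788 , 16560 , 24108 , 33672 , 45492 , 59808 , 76860
Δ³: 5772 , 7548 , 9564 , 11820 , 14316 , 17052
Δ⁴: 1776 , 2016 , 2256 , 2496 , 2736
Δ⁵: 240 , 240 , 240 , 240
The fifth differences are constant (240).
2736 + 240 = 2976;  17052 + 2976 = 20028;  76860 + 20028 = 96888;  280022 + 96888 = 376910;  874726 + 376910 = 1251636
2976 + 240 = 3216;  20028 + 3216 = 23244;  96888 + 23244 = 120132;  376910 + 120132 = 497042;  1251636 + 497042 = 1748678

1748678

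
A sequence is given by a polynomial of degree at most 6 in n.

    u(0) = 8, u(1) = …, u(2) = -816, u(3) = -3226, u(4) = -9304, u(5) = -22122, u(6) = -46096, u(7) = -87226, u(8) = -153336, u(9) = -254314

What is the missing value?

-106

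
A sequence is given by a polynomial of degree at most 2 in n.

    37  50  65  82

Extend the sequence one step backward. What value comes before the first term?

26

First differences: 13, 15, 17
Second differences: 2, 2
The second differences are constant at 2.
Work back: 13 − 2 = 11;  37 − 11 = 26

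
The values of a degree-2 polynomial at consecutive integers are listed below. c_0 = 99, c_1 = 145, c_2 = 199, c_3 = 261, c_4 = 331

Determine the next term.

409

46, 54, 62, 70
8, 8, 8
The second differences are constant (8).
70 + 8 = 78;  331 + 78 = 409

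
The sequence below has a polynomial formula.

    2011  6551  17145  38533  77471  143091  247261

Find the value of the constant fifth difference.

First differences: 4540, 10594, 21388, 38938, 65620, 104170
Second differences: 6054, 10794, 17550, 26682, 38550
Third differences: 4740, 6756, 9132, 11868
Fourth differences: 2016, 2376, 2736
Fifth differences: 360, 360

360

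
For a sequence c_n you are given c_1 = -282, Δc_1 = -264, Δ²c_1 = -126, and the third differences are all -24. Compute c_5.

-2190

Build the table forward from the leading diagonal:
D3: -24  -24  -24  -24  -24
D2: -126  -150  -174  -198  -222
D1: -264  -390  -540  -714  -912
c: -282  -546  -936  -1476  -2190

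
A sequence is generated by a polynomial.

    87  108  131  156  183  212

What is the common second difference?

2

Δ: 21, 23, 25, 27, 29
Δ²: 2, 2, 2, 2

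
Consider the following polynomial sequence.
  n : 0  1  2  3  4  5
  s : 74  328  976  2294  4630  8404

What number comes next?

14108

254, 648, 1318, 2336, 3774
394, 670, 1018, 1438
276, 348, 420
72, 72
Constant fourth difference = 72, so extend:
420 + 72 = 492;  1438 + 492 = 1930;  3774 + 1930 = 5704;  8404 + 5704 = 14108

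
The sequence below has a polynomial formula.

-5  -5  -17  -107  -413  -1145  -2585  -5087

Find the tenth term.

First differences: 0, -12, -90, -306, -732, -1440, -2502
Second differences: -12, -78, -216, -426, -708, -1062
Third differences: -66, -138, -210, -282, -354
Fourth differences: -72, -72, -72, -72
The fourth differences are constant (-72).
-354 − 72 = -426;  -1062 − 426 = -1488;  -2502 − 1488 = -3990;  -5087 − 3990 = -9077
-426 − 72 = -498;  -1488 − 498 = -1986;  -3990 − 1986 = -5976;  -9077 − 5976 = -15053

-15053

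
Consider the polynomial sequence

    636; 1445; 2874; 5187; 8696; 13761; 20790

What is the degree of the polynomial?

4

809, 1429, 2313, 3509, 5065, 7029
620, 884, 1196, 1556, 1964
264, 312, 360, 408
48, 48, 48
The fourth differences are constant, so the polynomial has degree 4.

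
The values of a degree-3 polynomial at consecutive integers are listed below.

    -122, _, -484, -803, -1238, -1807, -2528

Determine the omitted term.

Using the last 5 terms:
Δ: -319  -435  -569  -721
Δ²: -116  -134  -152
Δ³: -18  -18
Constant third difference = -18.
Extend backward: -116 + 18 = -98;  -319 + 98 = -221;  -484 + 221 = -263

-263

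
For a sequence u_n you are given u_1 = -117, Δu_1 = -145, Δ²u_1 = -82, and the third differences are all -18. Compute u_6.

Build the table forward from the leading diagonal:
Third differences: -18, -18, -18, -18, -18, -18
Second differences: -82, -100, -118, -136, -154, -172
First differences: -145, -227, -327, -445, -581, -735
u: -117, -262, -489, -816, -1261, -1842

-1842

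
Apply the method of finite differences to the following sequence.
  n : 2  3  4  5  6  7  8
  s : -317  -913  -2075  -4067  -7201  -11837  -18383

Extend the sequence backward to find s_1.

-71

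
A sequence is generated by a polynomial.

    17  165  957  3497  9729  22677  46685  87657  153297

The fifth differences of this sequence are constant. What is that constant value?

Δ: 148, 792, 2540, 6232, 12948, 24008, 40972, 65640
Δ²: 644, 1748, 3692, 6716, 11060, 16964, 24668
Δ³: 1104, 1944, 3024, 4344, 5904, 7704
Δ⁴: 840, 1080, 1320, 1560, 1800
Δ⁵: 240, 240, 240, 240

240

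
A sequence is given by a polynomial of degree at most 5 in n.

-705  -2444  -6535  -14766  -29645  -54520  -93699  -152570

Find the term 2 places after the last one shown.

-357060

-1739, -4091, -8231, -14879, -24875, -39179, -58871
-2352, -4140, -6648, -9996, -14304, -19692
-1788, -2508, -3348, -4308, -5388
-720, -840, -960, -1080
-120, -120, -120
The fifth differences are constant (-120).
-1080 − 120 = -1200;  -5388 − 1200 = -6588;  -19692 − 6588 = -26280;  -58871 − 26280 = -85151;  -152570 − 85151 = -237721
-1200 − 120 = -1320;  -6588 − 1320 = -7908;  -26280 − 7908 = -34188;  -85151 − 34188 = -119339;  -237721 − 119339 = -357060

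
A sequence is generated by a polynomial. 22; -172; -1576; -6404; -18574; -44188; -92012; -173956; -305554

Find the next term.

-506444

-194, -1404, -4828, -12170, -25614, -47824, -81944, -131598
-1210, -3424, -7342, -13444, -22210, -34120, -49654
-2214, -3918, -6102, -8766, -11910, -15534
-1704, -2184, -2664, -3144, -3624
-480, -480, -480, -480
Constant fifth difference = -480, so extend:
-3624 − 480 = -4104;  -15534 − 4104 = -19638;  -49654 − 19638 = -69292;  -131598 − 69292 = -200890;  -305554 − 200890 = -506444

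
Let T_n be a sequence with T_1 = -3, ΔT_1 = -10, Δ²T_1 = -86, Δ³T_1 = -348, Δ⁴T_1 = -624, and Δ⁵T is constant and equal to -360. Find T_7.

-19833

Build the table forward from the leading diagonal:
D5: -360, -360, -360, -360, -360, -360, -360
D4: -624, -984, -1344, -1704, -2064, -2424, -2784
D3: -348, -972, -1956, -3300, -5004, -7068, -9492
D2: -86, -434, -1406, -3362, -6662, -11666, -18734
D1: -10, -96, -530, -1936, -5298, -11960, -23626
T: -3, -13, -109, -639, -2575, -7873, -19833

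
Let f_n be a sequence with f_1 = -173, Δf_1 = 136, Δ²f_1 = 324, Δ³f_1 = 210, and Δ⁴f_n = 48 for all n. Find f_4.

Build the table forward from the leading diagonal:
D4: 48, 48, 48, 48
D3: 210, 258, 306, 354
D2: 324, 534, 792, 1098
D1: 136, 460, 994, 1786
f: -173, -37, 423, 1417

1417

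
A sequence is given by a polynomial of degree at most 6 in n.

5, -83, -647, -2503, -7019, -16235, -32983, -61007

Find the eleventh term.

D1: -88, -564, -1856, -4516, -9216, -16748, -28024
D2: -476, -1292, -2660, -4700, -7532, -11276
D3: -816, -1368, -2040, -2832, -3744
D4: -552, -672, -792, -912
D5: -120, -120, -120
The fifth differences are constant (-120).
-912 − 120 = -1032;  -3744 − 1032 = -4776;  -11276 − 4776 = -16052;  -28024 − 16052 = -44076;  -61007 − 44076 = -105083
-1032 − 120 = -1152;  -4776 − 1152 = -5928;  -16052 − 5928 = -21980;  -44076 − 21980 = -66056;  -105083 − 66056 = -171139
-1152 − 120 = -1272;  -5928 − 1272 = -7200;  -21980 − 7200 = -29180;  -66056 − 29180 = -95236;  -171139 − 95236 = -266375

-266375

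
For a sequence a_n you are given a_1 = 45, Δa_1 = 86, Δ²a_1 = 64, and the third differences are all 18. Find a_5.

845

Build the table forward from the leading diagonal:
D3: 18, 18, 18, 18, 18
D2: 64, 82, 100, 118, 136
D1: 86, 150, 232, 332, 450
a: 45, 131, 281, 513, 845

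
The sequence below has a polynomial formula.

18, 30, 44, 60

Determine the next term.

78

12 , 14 , 16
2 , 2
Second differences constant at 2.
16 + 2 = 18;  60 + 18 = 78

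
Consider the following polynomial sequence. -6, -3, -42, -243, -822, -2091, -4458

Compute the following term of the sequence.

3, -39, -201, -579, -1269, -2367
-42, -162, -378, -690, -1098
-120, -216, -312, -408
-96, -96, -96
Constant fourth difference = -96, so extend:
-408 − 96 = -504;  -1098 − 504 = -1602;  -2367 − 1602 = -3969;  -4458 − 3969 = -8427

-8427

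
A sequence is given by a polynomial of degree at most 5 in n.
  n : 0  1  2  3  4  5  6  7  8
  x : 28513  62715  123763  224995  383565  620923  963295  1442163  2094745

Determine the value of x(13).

9727995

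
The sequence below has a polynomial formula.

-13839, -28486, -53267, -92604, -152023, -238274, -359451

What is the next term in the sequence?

-525112

Δ: -14647  -24781  -39337  -59419  -86251  -121177
Δ²: -10134  -14556  -20082  -26832  -34926
Δ³: -4422  -5526  -6750  -8094
Δ⁴: -1104  -1224  -1344
Δ⁵: -120  -120
Constant fifth difference = -120, so extend:
-1344 − 120 = -1464;  -8094 − 1464 = -9558;  -34926 − 9558 = -44484;  -121177 − 44484 = -165661;  -359451 − 165661 = -525112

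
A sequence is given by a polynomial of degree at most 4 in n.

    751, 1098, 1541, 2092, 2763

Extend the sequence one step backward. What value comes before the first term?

347  443  551  671
96  108  120
12  12
The third differences are constant at 12.
Work back: 96 − 12 = 84;  347 − 84 = 263;  751 − 263 = 488

488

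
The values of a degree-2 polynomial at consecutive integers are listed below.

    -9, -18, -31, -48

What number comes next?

D1: -9 , -13 , -17
D2: -4 , -4
The second differences are constant (-4).
-17 − 4 = -21;  -48 − 21 = -69

-69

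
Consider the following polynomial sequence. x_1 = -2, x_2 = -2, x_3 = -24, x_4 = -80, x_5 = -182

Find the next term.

D1: 0  -22  -56  -102
D2: -22  -34  -46
D3: -12  -12
Constant third difference = -12, so extend:
-46 − 12 = -58;  -102 − 58 = -160;  -182 − 160 = -342

-342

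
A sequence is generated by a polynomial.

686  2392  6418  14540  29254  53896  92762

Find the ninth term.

Δ: 1706 , 4026 , 8122 , 14714 , 24642 , 38866
Δ²: 2320 , 4096 , 6592 , 9928 , 14224
Δ³: 1776 , 2496 , 3336 , 4296
Δ⁴: 720 , 840 , 960
Δ⁵: 120 , 120
Fifth differences constant at 120.
960 + 120 = 1080;  4296 + 1080 = 5376;  14224 + 5376 = 19600;  38866 + 19600 = 58466;  92762 + 58466 = 151228
1080 + 120 = 1200;  5376 + 1200 = 6576;  19600 + 6576 = 26176;  58466 + 26176 = 84642;  151228 + 84642 = 235870

235870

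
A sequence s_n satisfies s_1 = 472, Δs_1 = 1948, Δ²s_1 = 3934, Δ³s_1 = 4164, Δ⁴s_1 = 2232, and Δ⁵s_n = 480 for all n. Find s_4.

Build the table forward from the leading diagonal:
D5: 480, 480, 480, 480
D4: 2232, 2712, 3192, 3672
D3: 4164, 6396, 9108, 12300
D2: 3934, 8098, 14494, 23602
D1: 1948, 5882, 13980, 28474
s: 472, 2420, 8302, 22282

22282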